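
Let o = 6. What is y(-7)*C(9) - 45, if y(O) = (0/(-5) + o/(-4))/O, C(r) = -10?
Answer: -330/7 ≈ -47.143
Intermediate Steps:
y(O) = -3/(2*O) (y(O) = (0/(-5) + 6/(-4))/O = (0*(-⅕) + 6*(-¼))/O = (0 - 3/2)/O = -3/(2*O))
y(-7)*C(9) - 45 = -3/2/(-7)*(-10) - 45 = -3/2*(-⅐)*(-10) - 45 = (3/14)*(-10) - 45 = -15/7 - 45 = -330/7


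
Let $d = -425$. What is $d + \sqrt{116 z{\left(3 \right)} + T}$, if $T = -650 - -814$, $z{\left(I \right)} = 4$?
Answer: $-425 + 2 \sqrt{157} \approx -399.94$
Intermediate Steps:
$T = 164$ ($T = -650 + 814 = 164$)
$d + \sqrt{116 z{\left(3 \right)} + T} = -425 + \sqrt{116 \cdot 4 + 164} = -425 + \sqrt{464 + 164} = -425 + \sqrt{628} = -425 + 2 \sqrt{157}$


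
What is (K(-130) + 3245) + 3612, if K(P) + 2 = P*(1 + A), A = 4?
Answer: 6205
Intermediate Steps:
K(P) = -2 + 5*P (K(P) = -2 + P*(1 + 4) = -2 + P*5 = -2 + 5*P)
(K(-130) + 3245) + 3612 = ((-2 + 5*(-130)) + 3245) + 3612 = ((-2 - 650) + 3245) + 3612 = (-652 + 3245) + 3612 = 2593 + 3612 = 6205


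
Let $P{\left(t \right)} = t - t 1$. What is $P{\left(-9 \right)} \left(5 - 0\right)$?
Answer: $0$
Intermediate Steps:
$P{\left(t \right)} = 0$ ($P{\left(t \right)} = t - t = 0$)
$P{\left(-9 \right)} \left(5 - 0\right) = 0 \left(5 - 0\right) = 0 \left(5 + 0\right) = 0 \cdot 5 = 0$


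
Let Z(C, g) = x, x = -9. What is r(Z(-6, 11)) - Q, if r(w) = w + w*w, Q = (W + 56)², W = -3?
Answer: -2737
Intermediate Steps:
Q = 2809 (Q = (-3 + 56)² = 53² = 2809)
Z(C, g) = -9
r(w) = w + w²
r(Z(-6, 11)) - Q = -9*(1 - 9) - 1*2809 = -9*(-8) - 2809 = 72 - 2809 = -2737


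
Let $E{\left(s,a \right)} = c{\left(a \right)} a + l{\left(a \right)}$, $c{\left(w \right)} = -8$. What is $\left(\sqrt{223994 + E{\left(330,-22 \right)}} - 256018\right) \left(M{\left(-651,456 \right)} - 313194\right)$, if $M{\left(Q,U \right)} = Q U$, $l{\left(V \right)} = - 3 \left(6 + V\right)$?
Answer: $156183780900 - 610050 \sqrt{224218} \approx 1.5589 \cdot 10^{11}$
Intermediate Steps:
$l{\left(V \right)} = -18 - 3 V$
$E{\left(s,a \right)} = -18 - 11 a$ ($E{\left(s,a \right)} = - 8 a - \left(18 + 3 a\right) = -18 - 11 a$)
$\left(\sqrt{223994 + E{\left(330,-22 \right)}} - 256018\right) \left(M{\left(-651,456 \right)} - 313194\right) = \left(\sqrt{223994 - -224} - 256018\right) \left(\left(-651\right) 456 - 313194\right) = \left(\sqrt{223994 + \left(-18 + 242\right)} - 256018\right) \left(-296856 - 313194\right) = \left(\sqrt{223994 + 224} - 256018\right) \left(-610050\right) = \left(\sqrt{224218} - 256018\right) \left(-610050\right) = \left(-256018 + \sqrt{224218}\right) \left(-610050\right) = 156183780900 - 610050 \sqrt{224218}$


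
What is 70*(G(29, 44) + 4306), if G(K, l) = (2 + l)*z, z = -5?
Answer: 285320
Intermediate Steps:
G(K, l) = -10 - 5*l (G(K, l) = (2 + l)*(-5) = -10 - 5*l)
70*(G(29, 44) + 4306) = 70*((-10 - 5*44) + 4306) = 70*((-10 - 220) + 4306) = 70*(-230 + 4306) = 70*4076 = 285320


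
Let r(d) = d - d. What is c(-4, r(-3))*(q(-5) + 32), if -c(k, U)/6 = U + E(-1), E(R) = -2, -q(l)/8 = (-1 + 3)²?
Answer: 0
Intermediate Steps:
q(l) = -32 (q(l) = -8*(-1 + 3)² = -8*2² = -8*4 = -32)
r(d) = 0
c(k, U) = 12 - 6*U (c(k, U) = -6*(U - 2) = -6*(-2 + U) = 12 - 6*U)
c(-4, r(-3))*(q(-5) + 32) = (12 - 6*0)*(-32 + 32) = (12 + 0)*0 = 12*0 = 0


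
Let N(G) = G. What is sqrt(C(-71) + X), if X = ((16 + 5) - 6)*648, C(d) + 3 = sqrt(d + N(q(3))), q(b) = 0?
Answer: sqrt(9717 + I*sqrt(71)) ≈ 98.575 + 0.0427*I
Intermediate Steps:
C(d) = -3 + sqrt(d) (C(d) = -3 + sqrt(d + 0) = -3 + sqrt(d))
X = 9720 (X = (21 - 6)*648 = 15*648 = 9720)
sqrt(C(-71) + X) = sqrt((-3 + sqrt(-71)) + 9720) = sqrt((-3 + I*sqrt(71)) + 9720) = sqrt(9717 + I*sqrt(71))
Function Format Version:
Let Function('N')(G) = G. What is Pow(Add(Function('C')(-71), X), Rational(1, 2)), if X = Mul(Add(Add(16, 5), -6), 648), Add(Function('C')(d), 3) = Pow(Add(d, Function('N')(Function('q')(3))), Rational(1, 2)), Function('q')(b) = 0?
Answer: Pow(Add(9717, Mul(I, Pow(71, Rational(1, 2)))), Rational(1, 2)) ≈ Add(98.575, Mul(0.0427, I))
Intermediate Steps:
Function('C')(d) = Add(-3, Pow(d, Rational(1, 2))) (Function('C')(d) = Add(-3, Pow(Add(d, 0), Rational(1, 2))) = Add(-3, Pow(d, Rational(1, 2))))
X = 9720 (X = Mul(Add(21, -6), 648) = Mul(15, 648) = 9720)
Pow(Add(Function('C')(-71), X), Rational(1, 2)) = Pow(Add(Add(-3, Pow(-71, Rational(1, 2))), 9720), Rational(1, 2)) = Pow(Add(Add(-3, Mul(I, Pow(71, Rational(1, 2)))), 9720), Rational(1, 2)) = Pow(Add(9717, Mul(I, Pow(71, Rational(1, 2)))), Rational(1, 2))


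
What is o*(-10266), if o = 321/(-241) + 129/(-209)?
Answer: 1007895348/50369 ≈ 20010.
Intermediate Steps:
o = -98178/50369 (o = 321*(-1/241) + 129*(-1/209) = -321/241 - 129/209 = -98178/50369 ≈ -1.9492)
o*(-10266) = -98178/50369*(-10266) = 1007895348/50369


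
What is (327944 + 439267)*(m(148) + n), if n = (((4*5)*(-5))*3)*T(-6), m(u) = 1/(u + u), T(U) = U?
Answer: 408770788011/296 ≈ 1.3810e+9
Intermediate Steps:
m(u) = 1/(2*u)
n = 1800 (n = (((4*5)*(-5))*3)*(-6) = ((20*(-5))*3)*(-6) = -100*3*(-6) = -300*(-6) = 1800)
(327944 + 439267)*(m(148) + n) = (327944 + 439267)*((1/2)/148 + 1800) = 767211*((1/2)*(1/148) + 1800) = 767211*(1/296 + 1800) = 767211*(532801/296) = 408770788011/296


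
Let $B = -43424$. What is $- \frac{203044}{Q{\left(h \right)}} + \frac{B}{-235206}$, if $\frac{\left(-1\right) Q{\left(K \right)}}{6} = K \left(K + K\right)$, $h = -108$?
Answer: $\frac{747710243}{457240464} \approx 1.6353$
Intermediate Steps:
$Q{\left(K \right)} = - 12 K^{2}$ ($Q{\left(K \right)} = - 6 K \left(K + K\right) = - 6 K 2 K = - 6 \cdot 2 K^{2} = - 12 K^{2}$)
$- \frac{203044}{Q{\left(h \right)}} + \frac{B}{-235206} = - \frac{203044}{\left(-12\right) \left(-108\right)^{2}} - \frac{43424}{-235206} = - \frac{203044}{\left(-12\right) 11664} - - \frac{21712}{117603} = - \frac{203044}{-139968} + \frac{21712}{117603} = \left(-203044\right) \left(- \frac{1}{139968}\right) + \frac{21712}{117603} = \frac{50761}{34992} + \frac{21712}{117603} = \frac{747710243}{457240464}$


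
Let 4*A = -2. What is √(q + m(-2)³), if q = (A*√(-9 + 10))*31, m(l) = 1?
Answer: I*√58/2 ≈ 3.8079*I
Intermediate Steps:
A = -½ (A = (¼)*(-2) = -½ ≈ -0.50000)
q = -31/2 (q = -√(-9 + 10)/2*31 = -√1/2*31 = -½*1*31 = -½*31 = -31/2 ≈ -15.500)
√(q + m(-2)³) = √(-31/2 + 1³) = √(-31/2 + 1) = √(-29/2) = I*√58/2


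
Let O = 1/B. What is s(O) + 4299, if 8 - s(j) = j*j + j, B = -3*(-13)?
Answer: 6550907/1521 ≈ 4307.0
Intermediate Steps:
B = 39
O = 1/39 ≈ 0.025641
s(j) = 8 - j - j² (s(j) = 8 - (j*j + j) = 8 - (j² + j) = 8 - (j + j²) = 8 + (-j - j²) = 8 - j - j²)
s(O) + 4299 = (8 - 1*1/39 - (1/39)²) + 4299 = (8 - 1/39 - 1*1/1521) + 4299 = (8 - 1/39 - 1/1521) + 4299 = 12128/1521 + 4299 = 6550907/1521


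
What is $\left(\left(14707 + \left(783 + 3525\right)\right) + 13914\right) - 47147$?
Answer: $-14218$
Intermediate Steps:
$\left(\left(14707 + \left(783 + 3525\right)\right) + 13914\right) - 47147 = \left(\left(14707 + 4308\right) + 13914\right) - 47147 = \left(19015 + 13914\right) - 47147 = 32929 - 47147 = -14218$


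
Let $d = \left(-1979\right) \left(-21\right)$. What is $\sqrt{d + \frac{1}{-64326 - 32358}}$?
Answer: $\frac{\sqrt{97121261970705}}{48342} \approx 203.86$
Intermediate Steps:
$d = 41559$
$\sqrt{d + \frac{1}{-64326 - 32358}} = \sqrt{41559 + \frac{1}{-64326 - 32358}} = \sqrt{41559 + \frac{1}{-96684}} = \sqrt{41559 - \frac{1}{96684}} = \sqrt{\frac{4018090355}{96684}} = \frac{\sqrt{97121261970705}}{48342}$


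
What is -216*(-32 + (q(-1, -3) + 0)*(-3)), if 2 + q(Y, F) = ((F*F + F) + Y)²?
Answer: 21816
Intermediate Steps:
q(Y, F) = -2 + (F + Y + F²)² (q(Y, F) = -2 + ((F*F + F) + Y)² = -2 + ((F² + F) + Y)² = -2 + ((F + F²) + Y)² = -2 + (F + Y + F²)²)
-216*(-32 + (q(-1, -3) + 0)*(-3)) = -216*(-32 + ((-2 + (-3 - 1 + (-3)²)²) + 0)*(-3)) = -216*(-32 + ((-2 + (-3 - 1 + 9)²) + 0)*(-3)) = -216*(-32 + ((-2 + 5²) + 0)*(-3)) = -216*(-32 + ((-2 + 25) + 0)*(-3)) = -216*(-32 + (23 + 0)*(-3)) = -216*(-32 + 23*(-3)) = -216*(-32 - 69) = -216*(-101) = 21816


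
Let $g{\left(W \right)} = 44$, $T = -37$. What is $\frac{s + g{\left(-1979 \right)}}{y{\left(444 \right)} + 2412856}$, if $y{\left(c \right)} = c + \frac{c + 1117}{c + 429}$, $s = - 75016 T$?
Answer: $\frac{2423130228}{2106812461} \approx 1.1501$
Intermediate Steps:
$s = 2775592$ ($s = \left(-75016\right) \left(-37\right) = 2775592$)
$y{\left(c \right)} = c + \frac{1117 + c}{429 + c}$
$\frac{s + g{\left(-1979 \right)}}{y{\left(444 \right)} + 2412856} = \frac{2775592 + 44}{\frac{1117 + 444^{2} + 430 \cdot 444}{429 + 444} + 2412856} = \frac{2775636}{\frac{1117 + 197136 + 190920}{873} + 2412856} = \frac{2775636}{\frac{1}{873} \cdot 389173 + 2412856} = \frac{2775636}{\frac{389173}{873} + 2412856} = \frac{2775636}{\frac{2106812461}{873}} = 2775636 \cdot \frac{873}{2106812461} = \frac{2423130228}{2106812461}$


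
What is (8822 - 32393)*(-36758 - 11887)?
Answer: 1146611295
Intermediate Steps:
(8822 - 32393)*(-36758 - 11887) = -23571*(-48645) = 1146611295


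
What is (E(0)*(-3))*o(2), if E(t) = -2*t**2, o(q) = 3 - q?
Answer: 0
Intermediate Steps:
(E(0)*(-3))*o(2) = (-2*0**2*(-3))*(3 - 1*2) = (-2*0*(-3))*(3 - 2) = (0*(-3))*1 = 0*1 = 0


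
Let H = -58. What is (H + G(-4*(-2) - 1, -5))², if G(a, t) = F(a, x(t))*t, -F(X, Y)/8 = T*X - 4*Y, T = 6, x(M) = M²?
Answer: 5654884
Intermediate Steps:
F(X, Y) = -48*X + 32*Y (F(X, Y) = -8*(6*X - 4*Y) = -8*(-4*Y + 6*X) = -48*X + 32*Y)
G(a, t) = t*(-48*a + 32*t²) (G(a, t) = (-48*a + 32*t²)*t = t*(-48*a + 32*t²))
(H + G(-4*(-2) - 1, -5))² = (-58 + (32*(-5)³ - 48*(-4*(-2) - 1)*(-5)))² = (-58 + (32*(-125) - 48*(8 - 1)*(-5)))² = (-58 + (-4000 - 48*7*(-5)))² = (-58 + (-4000 + 1680))² = (-58 - 2320)² = (-2378)² = 5654884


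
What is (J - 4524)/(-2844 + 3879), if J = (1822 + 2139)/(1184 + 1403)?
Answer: -11699627/2677545 ≈ -4.3695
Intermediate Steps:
J = 3961/2587 ≈ 1.5311
(J - 4524)/(-2844 + 3879) = (3961/2587 - 4524)/(-2844 + 3879) = -11699627/2587/1035 = -11699627/2587*1/1035 = -11699627/2677545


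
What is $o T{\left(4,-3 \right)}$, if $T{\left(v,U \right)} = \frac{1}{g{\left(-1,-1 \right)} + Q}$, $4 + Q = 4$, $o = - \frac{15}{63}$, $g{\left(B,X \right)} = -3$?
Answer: $\frac{5}{63} \approx 0.079365$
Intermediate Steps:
$o = - \frac{5}{21}$ ($o = \left(-15\right) \frac{1}{63} = - \frac{5}{21} \approx -0.2381$)
$Q = 0$ ($Q = -4 + 4 = 0$)
$T{\left(v,U \right)} = - \frac{1}{3}$ ($T{\left(v,U \right)} = \frac{1}{-3 + 0} = \frac{1}{-3} = - \frac{1}{3}$)
$o T{\left(4,-3 \right)} = \left(- \frac{5}{21}\right) \left(- \frac{1}{3}\right) = \frac{5}{63}$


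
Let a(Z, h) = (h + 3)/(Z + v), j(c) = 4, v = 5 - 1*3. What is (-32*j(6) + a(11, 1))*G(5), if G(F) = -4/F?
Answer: 1328/13 ≈ 102.15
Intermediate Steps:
v = 2 (v = 5 - 3 = 2)
a(Z, h) = (3 + h)/(2 + Z) (a(Z, h) = (h + 3)/(Z + 2) = (3 + h)/(2 + Z))
(-32*j(6) + a(11, 1))*G(5) = (-32*4 + (3 + 1)/(2 + 11))*(-4/5) = (-128 + 4/13)*(-4*⅕) = (-128 + (1/13)*4)*(-⅘) = (-128 + 4/13)*(-⅘) = -1660/13*(-⅘) = 1328/13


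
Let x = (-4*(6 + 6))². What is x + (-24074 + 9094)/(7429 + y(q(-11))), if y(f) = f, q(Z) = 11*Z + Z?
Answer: 16797308/7297 ≈ 2301.9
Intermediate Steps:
q(Z) = 12*Z
x = 2304 (x = (-4*12)² = (-48)² = 2304)
x + (-24074 + 9094)/(7429 + y(q(-11))) = 2304 + (-24074 + 9094)/(7429 + 12*(-11)) = 2304 - 14980/(7429 - 132) = 2304 - 14980/7297 = 16797308/7297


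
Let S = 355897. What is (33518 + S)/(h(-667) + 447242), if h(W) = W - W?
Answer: 389415/447242 ≈ 0.87070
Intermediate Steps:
h(W) = 0
(33518 + S)/(h(-667) + 447242) = (33518 + 355897)/(0 + 447242) = 389415/447242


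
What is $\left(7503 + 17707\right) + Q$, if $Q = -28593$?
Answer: $-3383$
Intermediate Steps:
$\left(7503 + 17707\right) + Q = \left(7503 + 17707\right) - 28593 = 25210 - 28593 = -3383$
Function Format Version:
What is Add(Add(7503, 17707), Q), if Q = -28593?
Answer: -3383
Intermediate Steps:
Add(Add(7503, 17707), Q) = Add(Add(7503, 17707), -28593) = Add(25210, -28593) = -3383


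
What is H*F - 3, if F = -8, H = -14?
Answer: 109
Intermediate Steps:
H*F - 3 = -14*(-8) - 3 = 112 - 3 = 109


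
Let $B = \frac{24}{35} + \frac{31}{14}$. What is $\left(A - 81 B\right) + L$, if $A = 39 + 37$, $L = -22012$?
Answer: $- \frac{221709}{10} \approx -22171.0$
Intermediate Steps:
$B = \frac{29}{10}$ ($B = 24 \cdot \frac{1}{35} + 31 \cdot \frac{1}{14} = \frac{24}{35} + \frac{31}{14} = \frac{29}{10} \approx 2.9$)
$A = 76$
$\left(A - 81 B\right) + L = \left(76 - \frac{2349}{10}\right) - 22012 = - \frac{1589}{10} - 22012 = - \frac{221709}{10}$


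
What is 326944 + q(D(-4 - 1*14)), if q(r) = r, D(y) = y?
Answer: 326926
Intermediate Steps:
326944 + q(D(-4 - 1*14)) = 326944 + (-4 - 1*14) = 326944 + (-4 - 14) = 326944 - 18 = 326926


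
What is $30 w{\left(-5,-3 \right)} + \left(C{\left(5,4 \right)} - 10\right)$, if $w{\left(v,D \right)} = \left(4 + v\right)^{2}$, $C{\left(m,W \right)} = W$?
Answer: $24$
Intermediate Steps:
$30 w{\left(-5,-3 \right)} + \left(C{\left(5,4 \right)} - 10\right) = 30 \left(4 - 5\right)^{2} + \left(4 - 10\right) = 30 \left(-1\right)^{2} + \left(4 - 10\right) = 30 \cdot 1 - 6 = 30 - 6 = 24$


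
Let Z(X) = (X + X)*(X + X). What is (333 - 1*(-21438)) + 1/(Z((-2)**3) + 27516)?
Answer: 604624213/27772 ≈ 21771.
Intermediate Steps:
Z(X) = 4*X**2 (Z(X) = (2*X)*(2*X) = 4*X**2)
(333 - 1*(-21438)) + 1/(Z((-2)**3) + 27516) = (333 - 1*(-21438)) + 1/(4*((-2)**3)**2 + 27516) = (333 + 21438) + 1/(4*(-8)**2 + 27516) = 21771 + 1/(4*64 + 27516) = 21771 + 1/(256 + 27516) = 21771 + 1/27772 = 604624213/27772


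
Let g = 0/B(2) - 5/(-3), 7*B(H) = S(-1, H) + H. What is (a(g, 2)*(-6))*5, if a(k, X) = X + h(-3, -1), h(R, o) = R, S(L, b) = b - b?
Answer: 30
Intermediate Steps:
S(L, b) = 0
B(H) = H/7 (B(H) = (0 + H)/7 = H/7)
g = 5/3 (g = 0/(((1/7)*2)) - 5/(-3) = 0/(2/7) - 5*(-1/3) = 0*(7/2) + 5/3 = 0 + 5/3 = 5/3 ≈ 1.6667)
a(k, X) = -3 + X (a(k, X) = X - 3 = -3 + X)
(a(g, 2)*(-6))*5 = ((-3 + 2)*(-6))*5 = -1*(-6)*5 = 6*5 = 30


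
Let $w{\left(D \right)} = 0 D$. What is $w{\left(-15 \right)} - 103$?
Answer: $-103$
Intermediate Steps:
$w{\left(D \right)} = 0$
$w{\left(-15 \right)} - 103 = 0 - 103 = -103$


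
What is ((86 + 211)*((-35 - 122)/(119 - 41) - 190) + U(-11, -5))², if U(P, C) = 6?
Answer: 2198004909489/676 ≈ 3.2515e+9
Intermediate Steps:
((86 + 211)*((-35 - 122)/(119 - 41) - 190) + U(-11, -5))² = ((86 + 211)*((-35 - 122)/(119 - 41) - 190) + 6)² = (297*(-157/78 - 190) + 6)² = (297*(-14977/78) + 6)² = (-1482723/26 + 6)² = (-1482567/26)² = 2198004909489/676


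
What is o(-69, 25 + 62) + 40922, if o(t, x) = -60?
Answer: 40862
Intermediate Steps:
o(-69, 25 + 62) + 40922 = -60 + 40922 = 40862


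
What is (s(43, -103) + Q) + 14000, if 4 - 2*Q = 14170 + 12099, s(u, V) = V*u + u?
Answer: -7037/2 ≈ -3518.5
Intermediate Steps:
s(u, V) = u + V*u
Q = -26265/2 (Q = 2 - (14170 + 12099)/2 = 2 - ½*26269 = 2 - 26269/2 = -26265/2 ≈ -13133.)
(s(43, -103) + Q) + 14000 = (43*(1 - 103) - 26265/2) + 14000 = (43*(-102) - 26265/2) + 14000 = (-4386 - 26265/2) + 14000 = -35037/2 + 14000 = -7037/2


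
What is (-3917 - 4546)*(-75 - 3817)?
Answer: 32937996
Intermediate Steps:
(-3917 - 4546)*(-75 - 3817) = -8463*(-3892) = 32937996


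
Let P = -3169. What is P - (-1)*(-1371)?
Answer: -4540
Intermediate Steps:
P - (-1)*(-1371) = -3169 - (-1)*(-1371) = -3169 - 1*1371 = -3169 - 1371 = -4540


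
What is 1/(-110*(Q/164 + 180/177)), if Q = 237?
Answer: -4838/1310265 ≈ -0.0036924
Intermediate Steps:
1/(-110*(Q/164 + 180/177)) = 1/(-110*(237/164 + 180/177)) = 1/(-110*(237*(1/164) + 180*(1/177))) = 1/(-110*(237/164 + 60/59)) = 1/(-110*23823/9676) = 1/(-1310265/4838) = -4838/1310265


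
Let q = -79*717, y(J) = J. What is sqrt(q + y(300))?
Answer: I*sqrt(56343) ≈ 237.37*I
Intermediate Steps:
q = -56643
sqrt(q + y(300)) = sqrt(-56643 + 300) = sqrt(-56343) = I*sqrt(56343)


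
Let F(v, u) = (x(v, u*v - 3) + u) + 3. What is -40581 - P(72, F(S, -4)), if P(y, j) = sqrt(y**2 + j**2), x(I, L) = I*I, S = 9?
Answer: -40581 - 8*sqrt(181) ≈ -40689.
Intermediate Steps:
x(I, L) = I**2
F(v, u) = 3 + u + v**2 (F(v, u) = (v**2 + u) + 3 = (u + v**2) + 3 = 3 + u + v**2)
P(y, j) = sqrt(j**2 + y**2)
-40581 - P(72, F(S, -4)) = -40581 - sqrt((3 - 4 + 9**2)**2 + 72**2) = -40581 - sqrt((3 - 4 + 81)**2 + 5184) = -40581 - sqrt(80**2 + 5184) = -40581 - sqrt(6400 + 5184) = -40581 - sqrt(11584) = -40581 - 8*sqrt(181)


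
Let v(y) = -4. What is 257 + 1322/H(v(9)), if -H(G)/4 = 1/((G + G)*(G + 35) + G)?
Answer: 83543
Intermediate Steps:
H(G) = -4/(G + 2*G*(35 + G)) (H(G) = -4/((G + G)*(G + 35) + G) = -4/((2*G)*(35 + G) + G) = -4/(2*G*(35 + G) + G) = -4/(G + 2*G*(35 + G)))
257 + 1322/H(v(9)) = 257 + 1322/((-4/(-4*(71 + 2*(-4))))) = 257 + 1322/((-4*(-¼)/(71 - 8))) = 257 + 1322/((-4*(-¼)/63)) = 257 + 1322/((-4*(-¼)*1/63)) = 257 + 1322/(1/63) = 257 + 1322*63 = 257 + 83286 = 83543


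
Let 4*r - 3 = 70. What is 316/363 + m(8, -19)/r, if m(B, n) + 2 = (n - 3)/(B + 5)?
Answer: 230188/344487 ≈ 0.66821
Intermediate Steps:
m(B, n) = -2 + (-3 + n)/(5 + B) (m(B, n) = -2 + (n - 3)/(B + 5) = -2 + (-3 + n)/(5 + B))
r = 73/4 (r = 3/4 + (1/4)*70 = 3/4 + 35/2 = 73/4 ≈ 18.250)
316/363 + m(8, -19)/r = 316/363 + ((-13 - 19 - 2*8)/(5 + 8))/(73/4) = 316*(1/363) + ((-13 - 19 - 16)/13)*(4/73) = 316/363 + ((1/13)*(-48))*(4/73) = 316/363 - 48/13*4/73 = 316/363 - 192/949 = 230188/344487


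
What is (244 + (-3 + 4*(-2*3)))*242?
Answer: 52514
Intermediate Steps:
(244 + (-3 + 4*(-2*3)))*242 = (244 + (-3 + 4*(-6)))*242 = (244 + (-3 - 24))*242 = (244 - 27)*242 = 217*242 = 52514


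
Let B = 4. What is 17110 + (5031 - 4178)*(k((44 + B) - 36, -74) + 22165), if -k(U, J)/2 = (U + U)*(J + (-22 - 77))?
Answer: 26007167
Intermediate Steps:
k(U, J) = -4*U*(-99 + J) (k(U, J) = -2*(U + U)*(J + (-22 - 77)) = -2*2*U*(J - 99) = -2*2*U*(-99 + J) = -4*U*(-99 + J))
17110 + (5031 - 4178)*(k((44 + B) - 36, -74) + 22165) = 17110 + (5031 - 4178)*(4*((44 + 4) - 36)*(99 - 1*(-74)) + 22165) = 17110 + 853*(4*(48 - 36)*(99 + 74) + 22165) = 17110 + 853*(4*12*173 + 22165) = 17110 + 853*(8304 + 22165) = 17110 + 853*30469 = 17110 + 25990057 = 26007167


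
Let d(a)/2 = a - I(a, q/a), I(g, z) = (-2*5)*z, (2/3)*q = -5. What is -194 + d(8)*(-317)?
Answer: 2711/4 ≈ 677.75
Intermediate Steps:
q = -15/2 (q = (3/2)*(-5) = -15/2 ≈ -7.5000)
I(g, z) = -10*z
d(a) = -150/a + 2*a (d(a) = 2*(a - (-10)*(-15/(2*a))) = 2*(a - 75/a) = -150/a + 2*a)
-194 + d(8)*(-317) = -194 + (-150/8 + 2*8)*(-317) = -194 + (-150*1/8 + 16)*(-317) = -194 + (-75/4 + 16)*(-317) = -194 - 11/4*(-317) = -194 + 3487/4 = 2711/4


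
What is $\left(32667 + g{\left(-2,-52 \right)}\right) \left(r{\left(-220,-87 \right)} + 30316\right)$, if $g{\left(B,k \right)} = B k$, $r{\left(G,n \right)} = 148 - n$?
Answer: $1001186821$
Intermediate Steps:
$\left(32667 + g{\left(-2,-52 \right)}\right) \left(r{\left(-220,-87 \right)} + 30316\right) = \left(32667 - -104\right) \left(\left(148 - -87\right) + 30316\right) = \left(32667 + 104\right) \left(\left(148 + 87\right) + 30316\right) = 32771 \left(235 + 30316\right) = 32771 \cdot 30551 = 1001186821$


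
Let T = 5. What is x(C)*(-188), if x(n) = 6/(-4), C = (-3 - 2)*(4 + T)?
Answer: 282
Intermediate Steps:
C = -45 (C = (-3 - 2)*(4 + 5) = -5*9 = -45)
x(n) = -3/2 (x(n) = 6*(-1/4) = -3/2)
x(C)*(-188) = -3/2*(-188) = 282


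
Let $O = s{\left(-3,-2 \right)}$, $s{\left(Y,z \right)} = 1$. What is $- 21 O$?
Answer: $-21$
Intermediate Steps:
$O = 1$
$- 21 O = \left(-21\right) 1 = -21$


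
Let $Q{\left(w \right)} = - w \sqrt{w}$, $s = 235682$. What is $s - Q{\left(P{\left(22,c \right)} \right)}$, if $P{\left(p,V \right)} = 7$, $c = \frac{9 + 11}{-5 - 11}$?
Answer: $235682 + 7 \sqrt{7} \approx 2.357 \cdot 10^{5}$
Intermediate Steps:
$c = - \frac{5}{4}$ ($c = \frac{20}{-16} = 20 \left(- \frac{1}{16}\right) = - \frac{5}{4} \approx -1.25$)
$Q{\left(w \right)} = - w^{\frac{3}{2}}$
$s - Q{\left(P{\left(22,c \right)} \right)} = 235682 - - 7^{\frac{3}{2}} = 235682 - - 7 \sqrt{7} = 235682 + 7 \sqrt{7}$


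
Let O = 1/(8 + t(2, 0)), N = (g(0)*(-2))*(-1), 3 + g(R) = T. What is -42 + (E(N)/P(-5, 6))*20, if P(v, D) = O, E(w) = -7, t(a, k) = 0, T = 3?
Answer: -1162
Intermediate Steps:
g(R) = 0 (g(R) = -3 + 3 = 0)
N = 0 (N = (0*(-2))*(-1) = 0*(-1) = 0)
O = ⅛ (O = 1/(8 + 0) = 1/8 = ⅛ ≈ 0.12500)
P(v, D) = ⅛
-42 + (E(N)/P(-5, 6))*20 = -42 - 7/⅛*20 = -42 - 7*8*20 = -42 - 56*20 = -42 - 1120 = -1162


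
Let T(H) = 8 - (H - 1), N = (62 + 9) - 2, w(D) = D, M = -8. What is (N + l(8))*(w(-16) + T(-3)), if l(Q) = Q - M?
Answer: -340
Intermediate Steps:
N = 69 (N = 71 - 2 = 69)
T(H) = 9 - H (T(H) = 8 - (-1 + H) = 8 + (1 - H) = 9 - H)
l(Q) = 8 + Q (l(Q) = Q - 1*(-8) = Q + 8 = 8 + Q)
(N + l(8))*(w(-16) + T(-3)) = (69 + (8 + 8))*(-16 + (9 - 1*(-3))) = (69 + 16)*(-16 + (9 + 3)) = 85*(-16 + 12) = 85*(-4) = -340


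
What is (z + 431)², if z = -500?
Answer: 4761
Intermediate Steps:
(z + 431)² = (-500 + 431)² = (-69)² = 4761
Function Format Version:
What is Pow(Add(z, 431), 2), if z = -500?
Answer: 4761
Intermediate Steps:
Pow(Add(z, 431), 2) = Pow(Add(-500, 431), 2) = Pow(-69, 2) = 4761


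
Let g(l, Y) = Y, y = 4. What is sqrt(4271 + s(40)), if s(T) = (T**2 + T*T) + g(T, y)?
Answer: 5*sqrt(299) ≈ 86.458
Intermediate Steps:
s(T) = 4 + 2*T**2 (s(T) = (T**2 + T*T) + 4 = (T**2 + T**2) + 4 = 2*T**2 + 4 = 4 + 2*T**2)
sqrt(4271 + s(40)) = sqrt(4271 + (4 + 2*40**2)) = sqrt(4271 + (4 + 2*1600)) = sqrt(4271 + (4 + 3200)) = sqrt(4271 + 3204) = sqrt(7475) = 5*sqrt(299)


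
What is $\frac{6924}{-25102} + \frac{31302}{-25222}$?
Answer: $- \frac{240094983}{158280661} \approx -1.5169$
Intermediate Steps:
$\frac{6924}{-25102} + \frac{31302}{-25222} = 6924 \left(- \frac{1}{25102}\right) + 31302 \left(- \frac{1}{25222}\right) = - \frac{3462}{12551} - \frac{15651}{12611} = - \frac{240094983}{158280661}$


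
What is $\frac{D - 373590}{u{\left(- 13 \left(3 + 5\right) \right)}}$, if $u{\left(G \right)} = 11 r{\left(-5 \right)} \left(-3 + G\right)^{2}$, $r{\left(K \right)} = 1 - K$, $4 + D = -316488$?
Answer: $- \frac{345041}{377817} \approx -0.91325$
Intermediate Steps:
$D = -316492$ ($D = -4 - 316488 = -316492$)
$u{\left(G \right)} = 66 \left(-3 + G\right)^{2}$ ($u{\left(G \right)} = 11 \left(1 - -5\right) \left(-3 + G\right)^{2} = 11 \left(1 + 5\right) \left(-3 + G\right)^{2} = 11 \cdot 6 \left(-3 + G\right)^{2} = 66 \left(-3 + G\right)^{2}$)
$\frac{D - 373590}{u{\left(- 13 \left(3 + 5\right) \right)}} = \frac{-316492 - 373590}{66 \left(-3 - 13 \left(3 + 5\right)\right)^{2}} = - \frac{690082}{66 \left(-3 - 104\right)^{2}} = - \frac{690082}{66 \left(-107\right)^{2}} = - \frac{690082}{66 \cdot 11449} = - \frac{690082}{755634} = \left(-690082\right) \frac{1}{755634} = - \frac{345041}{377817}$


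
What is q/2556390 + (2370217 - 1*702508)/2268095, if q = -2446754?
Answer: -128615590312/579813537705 ≈ -0.22182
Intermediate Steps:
q/2556390 + (2370217 - 1*702508)/2268095 = -2446754/2556390 + (2370217 - 1*702508)/2268095 = -2446754*1/2556390 + (2370217 - 702508)*(1/2268095) = -1223377/1278195 + 1667709*(1/2268095) = -1223377/1278195 + 1667709/2268095 = -128615590312/579813537705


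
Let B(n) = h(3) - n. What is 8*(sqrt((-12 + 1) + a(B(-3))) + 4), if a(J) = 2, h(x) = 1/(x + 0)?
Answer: 32 + 24*I ≈ 32.0 + 24.0*I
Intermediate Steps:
h(x) = 1/x
B(n) = 1/3 - n
8*(sqrt((-12 + 1) + a(B(-3))) + 4) = 8*(sqrt((-12 + 1) + 2) + 4) = 8*(sqrt(-11 + 2) + 4) = 8*(sqrt(-9) + 4) = 8*(3*I + 4) = 8*(4 + 3*I) = 32 + 24*I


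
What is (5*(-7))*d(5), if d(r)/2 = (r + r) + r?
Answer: -1050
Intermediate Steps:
d(r) = 6*r (d(r) = 2*((r + r) + r) = 2*(2*r + r) = 2*(3*r) = 6*r)
(5*(-7))*d(5) = (5*(-7))*(6*5) = -35*30 = -1050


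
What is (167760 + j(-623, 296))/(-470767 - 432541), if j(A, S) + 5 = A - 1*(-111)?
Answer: -167243/903308 ≈ -0.18515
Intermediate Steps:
j(A, S) = 106 + A (j(A, S) = -5 + (A - 1*(-111)) = -5 + (A + 111) = -5 + (111 + A) = 106 + A)
(167760 + j(-623, 296))/(-470767 - 432541) = (167760 + (106 - 623))/(-470767 - 432541) = (167760 - 517)/(-903308) = 167243*(-1/903308) = -167243/903308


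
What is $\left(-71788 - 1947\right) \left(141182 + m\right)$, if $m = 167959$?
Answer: $-22794511635$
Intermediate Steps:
$\left(-71788 - 1947\right) \left(141182 + m\right) = \left(-71788 - 1947\right) \left(141182 + 167959\right) = \left(-73735\right) 309141 = -22794511635$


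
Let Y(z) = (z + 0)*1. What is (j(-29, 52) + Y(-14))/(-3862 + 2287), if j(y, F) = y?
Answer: 43/1575 ≈ 0.027302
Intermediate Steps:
Y(z) = z (Y(z) = z*1 = z)
(j(-29, 52) + Y(-14))/(-3862 + 2287) = (-29 - 14)/(-3862 + 2287) = -43/(-1575) = -43*(-1/1575) = 43/1575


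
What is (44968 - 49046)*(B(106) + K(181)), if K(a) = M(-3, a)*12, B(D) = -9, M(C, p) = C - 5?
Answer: 428190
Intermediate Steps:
M(C, p) = -5 + C
K(a) = -96 (K(a) = (-5 - 3)*12 = -8*12 = -96)
(44968 - 49046)*(B(106) + K(181)) = (44968 - 49046)*(-9 - 96) = -4078*(-105) = 428190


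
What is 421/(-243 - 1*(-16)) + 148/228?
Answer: -15598/12939 ≈ -1.2055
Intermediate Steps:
421/(-243 - 1*(-16)) + 148/228 = 421/(-243 + 16) + 148*(1/228) = 421/(-227) + 37/57 = 421*(-1/227) + 37/57 = -421/227 + 37/57 = -15598/12939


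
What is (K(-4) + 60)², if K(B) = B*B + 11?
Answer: 7569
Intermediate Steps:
K(B) = 11 + B² (K(B) = B² + 11 = 11 + B²)
(K(-4) + 60)² = ((11 + (-4)²) + 60)² = ((11 + 16) + 60)² = (27 + 60)² = 87² = 7569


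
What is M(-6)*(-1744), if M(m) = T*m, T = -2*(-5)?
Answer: 104640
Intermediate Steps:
T = 10
M(m) = 10*m
M(-6)*(-1744) = (10*(-6))*(-1744) = -60*(-1744) = 104640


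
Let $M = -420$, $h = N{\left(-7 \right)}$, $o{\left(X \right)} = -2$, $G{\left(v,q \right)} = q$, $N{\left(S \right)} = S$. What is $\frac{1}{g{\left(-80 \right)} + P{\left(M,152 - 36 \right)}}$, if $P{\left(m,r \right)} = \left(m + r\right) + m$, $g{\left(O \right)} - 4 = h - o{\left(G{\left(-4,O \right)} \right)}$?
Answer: $- \frac{1}{725} \approx -0.0013793$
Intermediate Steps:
$h = -7$
$g{\left(O \right)} = -1$ ($g{\left(O \right)} = 4 - 5 = -1$)
$P{\left(m,r \right)} = r + 2 m$
$\frac{1}{g{\left(-80 \right)} + P{\left(M,152 - 36 \right)}} = \frac{1}{-1 + \left(\left(152 - 36\right) + 2 \left(-420\right)\right)} = \frac{1}{-1 + \left(\left(152 - 36\right) - 840\right)} = \frac{1}{-1 + \left(116 - 840\right)} = \frac{1}{-1 - 724} = \frac{1}{-725} = - \frac{1}{725}$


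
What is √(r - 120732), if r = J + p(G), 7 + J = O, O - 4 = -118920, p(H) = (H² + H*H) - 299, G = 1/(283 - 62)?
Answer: 4*I*√732474582/221 ≈ 489.85*I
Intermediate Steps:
G = 1/221 ≈ 0.0045249
p(H) = -299 + 2*H² (p(H) = (H² + H²) - 299 = 2*H² - 299 = -299 + 2*H²)
O = -118916 (O = 4 - 118920 = -118916)
J = -118923 (J = -7 - 118916 = -118923)
r = -5822921700/48841 (r = -118923 + (-299 + 2*(1/221)²) = -118923 + (-299 + 2*(1/48841)) = -118923 + (-299 + 2/48841) = -118923 - 14603457/48841 = -5822921700/48841 ≈ -1.1922e+5)
√(r - 120732) = √(-5822921700/48841 - 120732) = √(-11719593312/48841) = 4*I*√732474582/221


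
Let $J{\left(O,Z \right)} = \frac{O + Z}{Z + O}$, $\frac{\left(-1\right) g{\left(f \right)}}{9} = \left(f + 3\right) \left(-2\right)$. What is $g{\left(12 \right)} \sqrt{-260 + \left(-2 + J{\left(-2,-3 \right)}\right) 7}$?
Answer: $270 i \sqrt{267} \approx 4411.8 i$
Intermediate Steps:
$g{\left(f \right)} = 54 + 18 f$ ($g{\left(f \right)} = - 9 \left(f + 3\right) \left(-2\right) = - 9 \left(3 + f\right) \left(-2\right) = - 9 \left(-6 - 2 f\right) = 54 + 18 f$)
$J{\left(O,Z \right)} = 1$ ($J{\left(O,Z \right)} = \frac{O + Z}{O + Z} = 1$)
$g{\left(12 \right)} \sqrt{-260 + \left(-2 + J{\left(-2,-3 \right)}\right) 7} = \left(54 + 18 \cdot 12\right) \sqrt{-260 + \left(-2 + 1\right) 7} = \left(54 + 216\right) \sqrt{-260 - 7} = 270 \sqrt{-260 - 7} = 270 \sqrt{-267} = 270 i \sqrt{267}$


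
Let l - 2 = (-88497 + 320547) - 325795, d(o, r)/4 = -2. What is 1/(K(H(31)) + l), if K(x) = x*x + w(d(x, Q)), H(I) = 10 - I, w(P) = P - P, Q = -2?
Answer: -1/93302 ≈ -1.0718e-5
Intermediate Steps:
d(o, r) = -8 (d(o, r) = 4*(-2) = -8)
w(P) = 0
K(x) = x**2 (K(x) = x*x + 0 = x**2 + 0 = x**2)
l = -93743 (l = 2 + ((-88497 + 320547) - 325795) = 2 + (232050 - 325795) = 2 - 93745 = -93743)
1/(K(H(31)) + l) = 1/((10 - 1*31)**2 - 93743) = 1/((10 - 31)**2 - 93743) = 1/((-21)**2 - 93743) = 1/(441 - 93743) = 1/(-93302) = -1/93302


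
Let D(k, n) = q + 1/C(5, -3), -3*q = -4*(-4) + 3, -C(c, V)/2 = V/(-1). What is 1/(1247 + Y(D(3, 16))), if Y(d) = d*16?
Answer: 1/1143 ≈ 0.00087489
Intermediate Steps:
C(c, V) = 2*V (C(c, V) = -2*V/(-1) = -2*V*(-1) = -(-2)*V = 2*V)
q = -19/3 (q = -(-4*(-4) + 3)/3 = -(16 + 3)/3 = -⅓*19 = -19/3 ≈ -6.3333)
D(k, n) = -13/2 (D(k, n) = -19/3 + 1/(2*(-3)) = -19/3 + 1/(-6) = -19/3 - ⅙ = -13/2)
Y(d) = 16*d
1/(1247 + Y(D(3, 16))) = 1/(1247 + 16*(-13/2)) = 1/(1247 - 104) = 1/1143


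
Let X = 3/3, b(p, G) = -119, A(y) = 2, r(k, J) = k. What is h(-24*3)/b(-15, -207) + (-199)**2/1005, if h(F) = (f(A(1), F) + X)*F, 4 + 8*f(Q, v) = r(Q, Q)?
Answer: 4766789/119595 ≈ 39.858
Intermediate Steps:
f(Q, v) = -1/2 + Q/8
X = 1 (X = 3*(1/3) = 1)
h(F) = 3*F/4 (h(F) = ((-1/2 + (1/8)*2) + 1)*F = ((-1/2 + 1/4) + 1)*F = (-1/4 + 1)*F = 3*F/4)
h(-24*3)/b(-15, -207) + (-199)**2/1005 = (3*(-24*3)/4)/(-119) + (-199)**2/1005 = ((3/4)*(-72))*(-1/119) + 39601*(1/1005) = -54*(-1/119) + 39601/1005 = 54/119 + 39601/1005 = 4766789/119595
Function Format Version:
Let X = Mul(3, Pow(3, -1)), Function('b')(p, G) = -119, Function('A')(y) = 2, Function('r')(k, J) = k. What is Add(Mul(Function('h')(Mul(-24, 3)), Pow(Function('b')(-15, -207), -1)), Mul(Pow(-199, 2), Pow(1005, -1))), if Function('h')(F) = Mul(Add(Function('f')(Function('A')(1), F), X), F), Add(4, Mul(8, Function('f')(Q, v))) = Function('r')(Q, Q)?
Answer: Rational(4766789, 119595) ≈ 39.858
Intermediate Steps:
Function('f')(Q, v) = Add(Rational(-1, 2), Mul(Rational(1, 8), Q))
X = 1 (X = Mul(3, Rational(1, 3)) = 1)
Function('h')(F) = Mul(Rational(3, 4), F) (Function('h')(F) = Mul(Add(Add(Rational(-1, 2), Mul(Rational(1, 8), 2)), 1), F) = Mul(Add(Add(Rational(-1, 2), Rational(1, 4)), 1), F) = Mul(Add(Rational(-1, 4), 1), F) = Mul(Rational(3, 4), F))
Add(Mul(Function('h')(Mul(-24, 3)), Pow(Function('b')(-15, -207), -1)), Mul(Pow(-199, 2), Pow(1005, -1))) = Add(Mul(Mul(Rational(3, 4), Mul(-24, 3)), Pow(-119, -1)), Mul(Pow(-199, 2), Pow(1005, -1))) = Add(Mul(Mul(Rational(3, 4), -72), Rational(-1, 119)), Mul(39601, Rational(1, 1005))) = Add(Mul(-54, Rational(-1, 119)), Rational(39601, 1005)) = Add(Rational(54, 119), Rational(39601, 1005)) = Rational(4766789, 119595)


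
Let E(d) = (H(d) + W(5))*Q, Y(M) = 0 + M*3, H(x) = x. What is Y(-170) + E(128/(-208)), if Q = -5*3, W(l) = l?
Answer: -7485/13 ≈ -575.77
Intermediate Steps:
Y(M) = 3*M (Y(M) = 0 + 3*M = 3*M)
Q = -15
E(d) = -75 - 15*d (E(d) = (d + 5)*(-15) = (5 + d)*(-15) = -75 - 15*d)
Y(-170) + E(128/(-208)) = 3*(-170) + (-75 - 1920/(-208)) = -510 + (-75 - 1920*(-1)/208) = -510 + (-75 - 15*(-8/13)) = -510 + (-75 + 120/13) = -510 - 855/13 = -7485/13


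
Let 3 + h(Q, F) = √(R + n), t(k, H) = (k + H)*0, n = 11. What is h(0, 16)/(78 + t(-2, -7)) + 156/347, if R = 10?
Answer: 3709/9022 + √21/78 ≈ 0.46986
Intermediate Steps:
t(k, H) = 0 (t(k, H) = (H + k)*0 = 0)
h(Q, F) = -3 + √21 (h(Q, F) = -3 + √(10 + 11) = -3 + √21)
h(0, 16)/(78 + t(-2, -7)) + 156/347 = (-3 + √21)/(78 + 0) + 156/347 = (-3 + √21)/78 + 156*(1/347) = (-3 + √21)*(1/78) + 156/347 = (-1/26 + √21/78) + 156/347 = 3709/9022 + √21/78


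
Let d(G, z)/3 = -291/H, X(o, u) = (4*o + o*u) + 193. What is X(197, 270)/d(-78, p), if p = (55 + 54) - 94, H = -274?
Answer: 1649206/97 ≈ 17002.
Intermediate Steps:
p = 15 (p = 109 - 94 = 15)
X(o, u) = 193 + 4*o + o*u
d(G, z) = 873/274 (d(G, z) = 3*(-291/(-274)) = 3*(-291*(-1/274)) = 3*(291/274) = 873/274)
X(197, 270)/d(-78, p) = (193 + 4*197 + 197*270)/(873/274) = (193 + 788 + 53190)*(274/873) = 54171*(274/873) = 1649206/97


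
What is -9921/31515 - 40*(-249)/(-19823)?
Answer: -170184461/208240615 ≈ -0.81725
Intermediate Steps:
-9921/31515 - 40*(-249)/(-19823) = -9921*1/31515 + 9960*(-1/19823) = -3307/10505 - 9960/19823 = -170184461/208240615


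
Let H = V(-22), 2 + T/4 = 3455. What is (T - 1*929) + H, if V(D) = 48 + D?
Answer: 12909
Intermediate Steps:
T = 13812 (T = -8 + 4*3455 = -8 + 13820 = 13812)
H = 26 (H = 48 - 22 = 26)
(T - 1*929) + H = (13812 - 1*929) + 26 = (13812 - 929) + 26 = 12883 + 26 = 12909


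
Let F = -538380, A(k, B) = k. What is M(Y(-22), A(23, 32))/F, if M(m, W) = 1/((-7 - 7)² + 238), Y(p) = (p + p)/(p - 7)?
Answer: -1/233656920 ≈ -4.2798e-9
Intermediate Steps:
Y(p) = 2*p/(-7 + p) (Y(p) = (2*p)/(-7 + p) = 2*p/(-7 + p))
M(m, W) = 1/434 (M(m, W) = 1/((-14)² + 238) = 1/(196 + 238) = 1/434)
M(Y(-22), A(23, 32))/F = (1/434)/(-538380) = (1/434)*(-1/538380) = -1/233656920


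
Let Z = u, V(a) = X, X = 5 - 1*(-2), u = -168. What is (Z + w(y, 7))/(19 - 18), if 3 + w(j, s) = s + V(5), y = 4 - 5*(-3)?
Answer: -157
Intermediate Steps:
X = 7 (X = 5 + 2 = 7)
V(a) = 7
Z = -168
y = 19 (y = 4 + 15 = 19)
w(j, s) = 4 + s (w(j, s) = -3 + (s + 7) = -3 + (7 + s) = 4 + s)
(Z + w(y, 7))/(19 - 18) = (-168 + (4 + 7))/(19 - 18) = (-168 + 11)/1 = -157*1 = -157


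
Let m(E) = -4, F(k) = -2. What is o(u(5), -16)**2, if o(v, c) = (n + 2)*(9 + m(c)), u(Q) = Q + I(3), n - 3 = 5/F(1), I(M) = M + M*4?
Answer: 625/4 ≈ 156.25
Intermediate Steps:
I(M) = 5*M (I(M) = M + 4*M = 5*M)
n = 1/2 (n = 3 + 5/(-2) = 3 + 5*(-1/2) = 3 - 5/2 = 1/2 ≈ 0.50000)
u(Q) = 15 + Q (u(Q) = Q + 5*3 = Q + 15 = 15 + Q)
o(v, c) = 25/2 (o(v, c) = (1/2 + 2)*(9 - 4) = (5/2)*5 = 25/2)
o(u(5), -16)**2 = (25/2)**2 = 625/4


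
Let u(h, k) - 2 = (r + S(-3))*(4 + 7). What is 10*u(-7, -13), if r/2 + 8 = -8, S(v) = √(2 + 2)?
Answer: -3280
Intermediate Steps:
S(v) = 2 (S(v) = √4 = 2)
r = -32 (r = -16 + 2*(-8) = -16 - 16 = -32)
u(h, k) = -328 (u(h, k) = 2 + (-32 + 2)*(4 + 7) = 2 - 30*11 = 2 - 330 = -328)
10*u(-7, -13) = 10*(-328) = -3280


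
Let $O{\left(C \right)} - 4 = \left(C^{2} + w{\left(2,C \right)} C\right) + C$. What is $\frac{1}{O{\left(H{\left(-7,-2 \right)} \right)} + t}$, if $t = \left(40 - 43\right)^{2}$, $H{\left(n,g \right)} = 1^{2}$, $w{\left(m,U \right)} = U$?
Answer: $\frac{1}{16} \approx 0.0625$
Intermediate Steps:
$H{\left(n,g \right)} = 1$
$t = 9$ ($t = \left(-3\right)^{2} = 9$)
$O{\left(C \right)} = 4 + C + 2 C^{2}$ ($O{\left(C \right)} = 4 + \left(\left(C^{2} + C C\right) + C\right) = 4 + \left(\left(C^{2} + C^{2}\right) + C\right) = 4 + \left(2 C^{2} + C\right) = 4 + \left(C + 2 C^{2}\right) = 4 + C + 2 C^{2}$)
$\frac{1}{O{\left(H{\left(-7,-2 \right)} \right)} + t} = \frac{1}{\left(4 + 1 + 2 \cdot 1^{2}\right) + 9} = \frac{1}{\left(4 + 1 + 2 \cdot 1\right) + 9} = \frac{1}{\left(4 + 1 + 2\right) + 9} = \frac{1}{7 + 9} = \frac{1}{16}$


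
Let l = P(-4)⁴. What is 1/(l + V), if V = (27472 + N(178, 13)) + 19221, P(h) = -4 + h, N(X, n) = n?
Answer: 1/50802 ≈ 1.9684e-5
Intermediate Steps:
l = 4096 (l = (-4 - 4)⁴ = (-8)⁴ = 4096)
V = 46706 (V = (27472 + 13) + 19221 = 27485 + 19221 = 46706)
1/(l + V) = 1/(4096 + 46706) = 1/50802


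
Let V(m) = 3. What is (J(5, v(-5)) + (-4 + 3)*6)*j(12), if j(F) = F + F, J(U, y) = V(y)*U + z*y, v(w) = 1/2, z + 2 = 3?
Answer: 228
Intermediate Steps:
z = 1 (z = -2 + 3 = 1)
v(w) = 1/2
J(U, y) = y + 3*U (J(U, y) = 3*U + 1*y = 3*U + y = y + 3*U)
j(F) = 2*F
(J(5, v(-5)) + (-4 + 3)*6)*j(12) = ((1/2 + 3*5) + (-4 + 3)*6)*(2*12) = ((1/2 + 15) - 1*6)*24 = (31/2 - 6)*24 = (19/2)*24 = 228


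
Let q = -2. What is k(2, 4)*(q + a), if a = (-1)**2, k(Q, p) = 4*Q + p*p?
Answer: -24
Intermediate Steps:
k(Q, p) = p**2 + 4*Q (k(Q, p) = 4*Q + p**2 = p**2 + 4*Q)
a = 1
k(2, 4)*(q + a) = (4**2 + 4*2)*(-2 + 1) = (16 + 8)*(-1) = 24*(-1) = -24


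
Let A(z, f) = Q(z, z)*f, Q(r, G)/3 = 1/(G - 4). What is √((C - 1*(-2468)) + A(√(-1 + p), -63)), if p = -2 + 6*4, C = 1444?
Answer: √(-15837 + 3912*√21)/√(-4 + √21) ≈ 59.896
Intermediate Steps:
p = 22 (p = -2 + 24 = 22)
Q(r, G) = 3/(-4 + G) (Q(r, G) = 3/(G - 4) = 3/(-4 + G))
A(z, f) = 3*f/(-4 + z) (A(z, f) = (3/(-4 + z))*f = 3*f/(-4 + z))
√((C - 1*(-2468)) + A(√(-1 + p), -63)) = √((1444 - 1*(-2468)) + 3*(-63)/(-4 + √(-1 + 22))) = √((1444 + 2468) + 3*(-63)/(-4 + √21)) = √(3912 - 189/(-4 + √21))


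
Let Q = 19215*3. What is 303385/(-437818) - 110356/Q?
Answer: -65804471533/25238018610 ≈ -2.6074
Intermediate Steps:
Q = 57645
303385/(-437818) - 110356/Q = 303385/(-437818) - 110356/57645 = 303385*(-1/437818) - 110356*1/57645 = -303385/437818 - 110356/57645 = -65804471533/25238018610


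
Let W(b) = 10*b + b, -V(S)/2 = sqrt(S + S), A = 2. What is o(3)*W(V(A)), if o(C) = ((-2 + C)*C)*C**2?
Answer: -1188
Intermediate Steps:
V(S) = -2*sqrt(2)*sqrt(S) (V(S) = -2*sqrt(S + S) = -2*sqrt(2)*sqrt(S))
W(b) = 11*b
o(C) = C**3*(-2 + C) (o(C) = (C*(-2 + C))*C**2 = C**3*(-2 + C))
o(3)*W(V(A)) = (3**3*(-2 + 3))*(11*(-2*sqrt(2)*sqrt(2))) = (27*1)*(11*(-4)) = 27*(-44) = -1188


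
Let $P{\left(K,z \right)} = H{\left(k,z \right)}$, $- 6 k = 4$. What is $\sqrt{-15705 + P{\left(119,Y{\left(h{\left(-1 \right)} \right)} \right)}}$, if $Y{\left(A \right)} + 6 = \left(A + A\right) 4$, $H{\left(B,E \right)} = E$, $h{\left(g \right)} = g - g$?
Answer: $i \sqrt{15711} \approx 125.34 i$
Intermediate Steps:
$k = - \frac{2}{3}$ ($k = \left(- \frac{1}{6}\right) 4 = - \frac{2}{3} \approx -0.66667$)
$h{\left(g \right)} = 0$
$Y{\left(A \right)} = -6 + 8 A$ ($Y{\left(A \right)} = -6 + \left(A + A\right) 4 = -6 + 2 A 4 = -6 + 8 A$)
$P{\left(K,z \right)} = z$
$\sqrt{-15705 + P{\left(119,Y{\left(h{\left(-1 \right)} \right)} \right)}} = \sqrt{-15705 + \left(-6 + 8 \cdot 0\right)} = \sqrt{-15705 + \left(-6 + 0\right)} = \sqrt{-15705 - 6} = \sqrt{-15711} = i \sqrt{15711}$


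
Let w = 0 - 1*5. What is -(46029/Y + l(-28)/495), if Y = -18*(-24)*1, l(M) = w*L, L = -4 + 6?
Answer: -18749/176 ≈ -106.53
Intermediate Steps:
L = 2
w = -5 (w = 0 - 5 = -5)
l(M) = -10 (l(M) = -5*2 = -10)
Y = 432 (Y = 432*1 = 432)
-(46029/Y + l(-28)/495) = -(46029/432 - 10/495) = -(46029*(1/432) - 10*1/495) = -(15343/144 - 2/99) = -1*18749/176 = -18749/176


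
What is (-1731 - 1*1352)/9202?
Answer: -3083/9202 ≈ -0.33504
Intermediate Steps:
(-1731 - 1*1352)/9202 = (-1731 - 1352)*(1/9202) = -3083*1/9202 = -3083/9202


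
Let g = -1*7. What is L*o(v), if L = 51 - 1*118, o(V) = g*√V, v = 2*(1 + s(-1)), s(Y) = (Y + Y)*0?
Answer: 469*√2 ≈ 663.27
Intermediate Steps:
s(Y) = 0 (s(Y) = (2*Y)*0 = 0)
g = -7
v = 2 (v = 2*(1 + 0) = 2*1 = 2)
o(V) = -7*√V
L = -67 (L = 51 - 118 = -67)
L*o(v) = -(-469)*√2 = 469*√2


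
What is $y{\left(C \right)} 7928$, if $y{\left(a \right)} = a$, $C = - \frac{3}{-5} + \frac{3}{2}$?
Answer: $\frac{83244}{5} \approx 16649.0$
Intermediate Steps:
$C = \frac{21}{10}$ ($C = \left(-3\right) \left(- \frac{1}{5}\right) + 3 \cdot \frac{1}{2} = \frac{3}{5} + \frac{3}{2} = \frac{21}{10} \approx 2.1$)
$y{\left(C \right)} 7928 = \frac{21}{10} \cdot 7928 = \frac{83244}{5}$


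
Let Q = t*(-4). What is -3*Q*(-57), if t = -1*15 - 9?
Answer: 16416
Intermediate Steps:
t = -24 (t = -15 - 9 = -24)
Q = 96 (Q = -24*(-4) = 96)
-3*Q*(-57) = -3*96*(-57) = -288*(-57) = 16416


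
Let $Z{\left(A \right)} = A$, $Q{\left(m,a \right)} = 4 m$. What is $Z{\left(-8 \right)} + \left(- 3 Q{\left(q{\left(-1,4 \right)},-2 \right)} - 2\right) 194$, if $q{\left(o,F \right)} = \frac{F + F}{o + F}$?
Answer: $-6604$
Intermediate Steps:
$q{\left(o,F \right)} = \frac{2 F}{F + o}$
$Z{\left(-8 \right)} + \left(- 3 Q{\left(q{\left(-1,4 \right)},-2 \right)} - 2\right) 194 = -8 + \left(- 3 \cdot 4 \cdot 2 \cdot 4 \frac{1}{4 - 1} - 2\right) 194 = -8 + \left(- 3 \cdot 4 \cdot 2 \cdot 4 \cdot \frac{1}{3} - 2\right) 194 = -8 + \left(- 3 \cdot 4 \cdot \frac{8}{3} - 2\right) 194 = -8 + \left(\left(-3\right) \frac{32}{3} - 2\right) 194 = -8 + \left(-32 - 2\right) 194 = -8 - 6596 = -6604$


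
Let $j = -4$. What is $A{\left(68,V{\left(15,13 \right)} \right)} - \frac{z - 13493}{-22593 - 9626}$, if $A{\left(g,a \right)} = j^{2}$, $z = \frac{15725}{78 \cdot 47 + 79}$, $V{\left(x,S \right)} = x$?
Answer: $\frac{376009384}{24132031} \approx 15.581$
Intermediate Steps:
$z = \frac{3145}{749}$ ($z = \frac{15725}{3666 + 79} = \frac{15725}{3745} = 15725 \cdot \frac{1}{3745} = \frac{3145}{749} \approx 4.1989$)
$A{\left(g,a \right)} = 16$ ($A{\left(g,a \right)} = \left(-4\right)^{2} = 16$)
$A{\left(68,V{\left(15,13 \right)} \right)} - \frac{z - 13493}{-22593 - 9626} = 16 - \frac{\frac{3145}{749} - 13493}{-22593 - 9626} = 16 - - \frac{10103112}{749 \left(-32219\right)} = 16 - \left(- \frac{10103112}{749}\right) \left(- \frac{1}{32219}\right) = 16 - \frac{10103112}{24132031} = \frac{376009384}{24132031}$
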